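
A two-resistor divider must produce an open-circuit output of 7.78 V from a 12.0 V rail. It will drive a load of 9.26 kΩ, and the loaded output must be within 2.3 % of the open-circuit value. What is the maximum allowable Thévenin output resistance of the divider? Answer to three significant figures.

Loading drop = R_th/(R_th + R_L) ≤ 0.0230, so R_th ≤ R_L · ε/(1−ε) = 9.26 kΩ × 0.0230/0.9770 = 218 Ω.
(Any R1, R2 with R2/(R1+R2) = 0.648 and R1‖R2 ≤ 218 Ω will meet the spec.)

R_th ≤ 218 Ω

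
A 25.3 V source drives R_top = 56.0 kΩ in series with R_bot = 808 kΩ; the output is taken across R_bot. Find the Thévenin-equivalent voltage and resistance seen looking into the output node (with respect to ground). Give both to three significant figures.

V_th = 23.7 V, R_th = 52.4 kΩ

V_th is the open-circuit tap voltage: 25.3 × 808/(56.0 + 808) = 23.7 V.
With the supply zeroed, R_top and R_bot appear in parallel from the tap: R_th = R_top‖R_bot = (56.0 × 808)/864.0 = 52.4 kΩ.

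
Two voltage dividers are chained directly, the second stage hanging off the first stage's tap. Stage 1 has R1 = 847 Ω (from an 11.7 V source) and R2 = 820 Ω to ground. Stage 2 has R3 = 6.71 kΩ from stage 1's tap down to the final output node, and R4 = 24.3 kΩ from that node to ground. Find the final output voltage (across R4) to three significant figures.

Stage 2 presents R3+R4 = 31010 Ω as a load on stage 1's tap.
Stage 1's lower leg becomes R2‖(R3+R4) = 798.9 Ω, so V_mid = 11.7 × 798.9/1646 = 5.679 V.
Stage 2 is itself unloaded: V_out = V_mid × R4/(R3+R4) = 5.679 × 24300/31010 = 4.45 V.

V_out ≈ 4.45 V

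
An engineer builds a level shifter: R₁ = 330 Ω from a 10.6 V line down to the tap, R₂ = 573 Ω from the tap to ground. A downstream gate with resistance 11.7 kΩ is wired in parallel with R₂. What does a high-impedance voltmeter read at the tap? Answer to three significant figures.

The load sits in parallel with R₂: R₂‖R_L = (573 × 11700) / (573 + 11700) = 546.2 Ω.
V_out = 10.6 × 546.2 / (330 + 546.2) = 10.6 × 546.2/876.2 = 6.61 V.

V_out ≈ 6.61 V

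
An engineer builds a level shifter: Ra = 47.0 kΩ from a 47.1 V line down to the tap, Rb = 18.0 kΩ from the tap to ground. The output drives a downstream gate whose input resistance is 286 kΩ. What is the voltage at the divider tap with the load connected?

V_out ≈ 12.5 V

The load sits in parallel with Rb: Rb‖R_L = (18.0 × 286) / (18.0 + 286) = 16.93 kΩ.
V_out = 47.1 × 16.93 / (47.0 + 16.93) = 47.1 × 16.93/63.93 = 12.5 V.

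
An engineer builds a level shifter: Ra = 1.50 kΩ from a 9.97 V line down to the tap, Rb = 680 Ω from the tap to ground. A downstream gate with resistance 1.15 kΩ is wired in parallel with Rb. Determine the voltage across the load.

V_out ≈ 2.21 V

The load sits in parallel with Rb: Rb‖R_L = (680 × 1150) / (680 + 1150) = 427.3 Ω.
V_out = 9.97 × 427.3 / (1500 + 427.3) = 9.97 × 427.3/1927 = 2.21 V.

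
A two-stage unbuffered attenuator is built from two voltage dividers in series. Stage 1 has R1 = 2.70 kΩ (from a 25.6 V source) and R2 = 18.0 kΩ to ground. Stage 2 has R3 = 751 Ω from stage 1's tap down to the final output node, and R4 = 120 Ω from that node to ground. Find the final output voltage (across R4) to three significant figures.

Stage 2 presents R3+R4 = 871.0 Ω as a load on stage 1's tap.
Stage 1's lower leg becomes R2‖(R3+R4) = 830.8 Ω, so V_mid = 25.6 × 830.8/3531 = 6.024 V.
Stage 2 is itself unloaded: V_out = V_mid × R4/(R3+R4) = 6.024 × 120/871.0 = 0.830 V.

V_out ≈ 0.830 V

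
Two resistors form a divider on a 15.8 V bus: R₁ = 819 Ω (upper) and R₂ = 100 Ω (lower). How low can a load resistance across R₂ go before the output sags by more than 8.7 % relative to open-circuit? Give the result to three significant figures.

R_L(min) ≈ 935 Ω

Output resistance R_th = R₁‖R₂ = (819 × 100)/919.0 = 89.12 Ω.
The fractional drop is R_th/(R_th + R_L); requiring this ≤ 0.0870 gives R_L ≥ R_th(1/0.0870 − 1) = 89.12 × 10.49 = 935 Ω.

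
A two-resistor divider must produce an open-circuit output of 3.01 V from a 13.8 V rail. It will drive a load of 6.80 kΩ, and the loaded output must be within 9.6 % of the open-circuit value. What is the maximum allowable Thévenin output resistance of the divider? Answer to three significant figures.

Loading drop = R_th/(R_th + R_L) ≤ 0.0960, so R_th ≤ R_L · ε/(1−ε) = 6.80 kΩ × 0.0960/0.9040 = 722 Ω.
(Any R1, R2 with R2/(R1+R2) = 0.218 and R1‖R2 ≤ 722 Ω will meet the spec.)

R_th ≤ 722 Ω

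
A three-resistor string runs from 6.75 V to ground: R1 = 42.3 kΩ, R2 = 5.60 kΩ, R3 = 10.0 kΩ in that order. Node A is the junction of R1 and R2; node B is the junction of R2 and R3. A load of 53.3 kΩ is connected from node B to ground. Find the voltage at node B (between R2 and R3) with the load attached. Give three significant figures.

At node B, R3 is in parallel with the load: R3‖R_L = 8.420 kΩ.
Below node A the resistance is R2 + (R3‖R_L) = 14.02 kΩ, so V_A = 6.75 × 14.02/56.32 = 1.680 V.
Then V_B = V_A × (R3‖R_L)/(R2 + R3‖R_L) = 1.680 × 8.420/14.02 = 1.01 V.

V ≈ 1.01 V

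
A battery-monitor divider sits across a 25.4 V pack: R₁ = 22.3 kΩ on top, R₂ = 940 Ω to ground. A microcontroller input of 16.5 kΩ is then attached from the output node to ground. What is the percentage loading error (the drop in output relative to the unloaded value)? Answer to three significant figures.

5.18 %

The divider's output (Thévenin) resistance is R₁‖R₂ = 902.0 Ω.
Fractional drop under load = R_th/(R_th + R_L) = 902.0 / (902.0 + 16500) = 0.05183.
So the output falls by 5.18 %.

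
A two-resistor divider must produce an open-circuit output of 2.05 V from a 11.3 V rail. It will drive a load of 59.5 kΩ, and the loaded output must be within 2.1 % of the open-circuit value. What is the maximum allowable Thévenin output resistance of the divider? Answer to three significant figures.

Loading drop = R_th/(R_th + R_L) ≤ 0.0210, so R_th ≤ R_L · ε/(1−ε) = 59.5 kΩ × 0.0210/0.9790 = 1.28 kΩ.

R_th ≤ 1.28 kΩ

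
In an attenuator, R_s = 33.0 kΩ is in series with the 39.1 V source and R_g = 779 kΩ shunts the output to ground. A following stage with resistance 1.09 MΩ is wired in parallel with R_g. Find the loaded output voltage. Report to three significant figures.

V_out ≈ 36.5 V

The load sits in parallel with R_g: R_g‖R_L = (779 × 1090) / (779 + 1090) = 454.3 kΩ.
V_out = 39.1 × 454.3 / (33.0 + 454.3) = 39.1 × 454.3/487.3 = 36.5 V.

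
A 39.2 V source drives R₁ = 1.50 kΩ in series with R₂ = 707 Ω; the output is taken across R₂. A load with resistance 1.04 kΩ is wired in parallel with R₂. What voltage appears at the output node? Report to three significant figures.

The load sits in parallel with R₂: R₂‖R_L = (707 × 1040) / (707 + 1040) = 420.9 Ω.
V_out = 39.2 × 420.9 / (1500 + 420.9) = 39.2 × 420.9/1921 = 8.59 V.

V_out ≈ 8.59 V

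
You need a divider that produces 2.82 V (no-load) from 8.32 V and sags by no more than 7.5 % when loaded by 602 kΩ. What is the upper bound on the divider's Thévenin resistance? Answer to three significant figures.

Loading drop = R_th/(R_th + R_L) ≤ 0.0750, so R_th ≤ R_L · ε/(1−ε) = 602 kΩ × 0.0750/0.9250 = 48.8 kΩ.

R_th ≤ 48.8 kΩ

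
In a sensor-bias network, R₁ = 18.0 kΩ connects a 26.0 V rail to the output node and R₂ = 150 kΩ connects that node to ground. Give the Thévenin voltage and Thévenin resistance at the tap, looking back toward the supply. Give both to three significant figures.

V_th is the open-circuit tap voltage: 26.0 × 150/(18.0 + 150) = 23.2 V.
With the supply zeroed, R₁ and R₂ appear in parallel from the tap: R_th = R₁‖R₂ = (18.0 × 150)/168.0 = 16.1 kΩ.

V_th = 23.2 V, R_th = 16.1 kΩ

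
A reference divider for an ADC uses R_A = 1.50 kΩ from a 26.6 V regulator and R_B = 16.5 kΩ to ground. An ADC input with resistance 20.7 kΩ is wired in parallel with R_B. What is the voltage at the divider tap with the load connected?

The load sits in parallel with R_B: R_B‖R_L = (16.5 × 20.7) / (16.5 + 20.7) = 9.181 kΩ.
V_out = 26.6 × 9.181 / (1.50 + 9.181) = 26.6 × 9.181/10.68 = 22.9 V.

V_out ≈ 22.9 V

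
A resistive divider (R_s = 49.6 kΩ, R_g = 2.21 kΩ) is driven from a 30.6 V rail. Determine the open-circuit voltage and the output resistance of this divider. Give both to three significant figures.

V_th = 1.31 V, R_th = 2.12 kΩ

V_th is the open-circuit tap voltage: 30.6 × 2.21/(49.6 + 2.21) = 1.31 V.
With the supply zeroed, R_s and R_g appear in parallel from the tap: R_th = R_s‖R_g = (49.6 × 2.21)/51.81 = 2.12 kΩ.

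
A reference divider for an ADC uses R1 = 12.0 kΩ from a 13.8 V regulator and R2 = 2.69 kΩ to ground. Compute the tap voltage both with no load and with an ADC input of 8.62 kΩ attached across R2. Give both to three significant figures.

Unloaded: 2.53 V; loaded: 2.01 V

Open-circuit: V = 13.8 × 2.69/(12.0 + 2.69) = 2.53 V.
With the load, R2 becomes R2‖R_L = 2.050 kΩ, so V = 13.8 × 2.050/14.05 = 2.01 V.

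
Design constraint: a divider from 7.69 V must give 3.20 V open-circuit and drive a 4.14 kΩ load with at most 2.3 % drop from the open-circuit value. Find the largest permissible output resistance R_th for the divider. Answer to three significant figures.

R_th ≤ 97.5 Ω

Loading drop = R_th/(R_th + R_L) ≤ 0.0230, so R_th ≤ R_L · ε/(1−ε) = 4.14 kΩ × 0.0230/0.9770 = 97.5 Ω.
(Any R1, R2 with R2/(R1+R2) = 0.416 and R1‖R2 ≤ 97.5 Ω will meet the spec.)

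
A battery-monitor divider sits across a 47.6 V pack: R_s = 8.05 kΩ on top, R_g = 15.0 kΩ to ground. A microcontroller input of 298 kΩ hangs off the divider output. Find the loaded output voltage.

V_out ≈ 30.4 V

The load sits in parallel with R_g: R_g‖R_L = (15.0 × 298) / (15.0 + 298) = 14.28 kΩ.
V_out = 47.6 × 14.28 / (8.05 + 14.28) = 47.6 × 14.28/22.33 = 30.4 V.
(Unloaded it would have been 31.0 V.)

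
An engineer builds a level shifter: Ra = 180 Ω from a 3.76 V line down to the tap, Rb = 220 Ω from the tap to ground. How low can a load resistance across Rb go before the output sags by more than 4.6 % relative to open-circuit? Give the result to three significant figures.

R_L(min) ≈ 2.05 kΩ

Output resistance R_th = Ra‖Rb = (180 × 220)/400.0 = 99.00 Ω.
The fractional drop is R_th/(R_th + R_L); requiring this ≤ 0.0460 gives R_L ≥ R_th(1/0.0460 − 1) = 99.00 × 20.74 = 2.05 kΩ.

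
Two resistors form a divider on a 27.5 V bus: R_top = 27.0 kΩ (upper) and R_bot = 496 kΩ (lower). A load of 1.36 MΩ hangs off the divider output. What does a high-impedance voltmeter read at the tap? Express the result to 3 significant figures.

V_out ≈ 25.6 V

The load sits in parallel with R_bot: R_bot‖R_L = (496 × 1360) / (496 + 1360) = 363.4 kΩ.
V_out = 27.5 × 363.4 / (27.0 + 363.4) = 27.5 × 363.4/390.4 = 25.6 V.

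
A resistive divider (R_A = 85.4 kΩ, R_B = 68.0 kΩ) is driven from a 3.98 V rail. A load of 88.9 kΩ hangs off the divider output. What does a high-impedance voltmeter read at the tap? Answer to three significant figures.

V_out ≈ 1.24 V

The load sits in parallel with R_B: R_B‖R_L = (68.0 × 88.9) / (68.0 + 88.9) = 38.53 kΩ.
V_out = 3.98 × 38.53 / (85.4 + 38.53) = 3.98 × 38.53/123.9 = 1.24 V.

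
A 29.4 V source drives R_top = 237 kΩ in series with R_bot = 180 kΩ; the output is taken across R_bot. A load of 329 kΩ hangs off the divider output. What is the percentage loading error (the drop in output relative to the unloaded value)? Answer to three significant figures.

Unloaded V = 29.4 × 180/417.0 = 12.69 V.
Loaded: R_bot‖R_L = 116.3 kΩ, giving V = 29.4 × 116.3/353.3 = 9.681 V.
Drop = (12.69 − 9.681) / 12.69 = 23.7 %.

23.7 %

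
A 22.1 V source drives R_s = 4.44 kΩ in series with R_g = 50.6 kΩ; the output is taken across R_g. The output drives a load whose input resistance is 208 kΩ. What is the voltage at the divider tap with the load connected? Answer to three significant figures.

V_out ≈ 19.9 V

The load sits in parallel with R_g: R_g‖R_L = (50.6 × 208) / (50.6 + 208) = 40.70 kΩ.
V_out = 22.1 × 40.70 / (4.44 + 40.70) = 22.1 × 40.70/45.14 = 19.9 V.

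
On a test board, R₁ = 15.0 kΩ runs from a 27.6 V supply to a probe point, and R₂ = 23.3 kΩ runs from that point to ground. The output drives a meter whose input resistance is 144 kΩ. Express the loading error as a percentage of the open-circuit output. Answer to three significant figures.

5.96 %

The divider's output (Thévenin) resistance is R₁‖R₂ = 9.125 kΩ.
Fractional drop under load = R_th/(R_th + R_L) = 9.125 / (9.125 + 144) = 0.05959.
So the output falls by 5.96 %.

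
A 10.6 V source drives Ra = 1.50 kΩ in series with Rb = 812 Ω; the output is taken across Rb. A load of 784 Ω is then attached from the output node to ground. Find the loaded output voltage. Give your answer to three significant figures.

The load sits in parallel with Rb: Rb‖R_L = (812 × 784) / (812 + 784) = 398.9 Ω.
V_out = 10.6 × 398.9 / (1500 + 398.9) = 10.6 × 398.9/1899 = 2.23 V.
(Unloaded it would have been 3.72 V.)

V_out ≈ 2.23 V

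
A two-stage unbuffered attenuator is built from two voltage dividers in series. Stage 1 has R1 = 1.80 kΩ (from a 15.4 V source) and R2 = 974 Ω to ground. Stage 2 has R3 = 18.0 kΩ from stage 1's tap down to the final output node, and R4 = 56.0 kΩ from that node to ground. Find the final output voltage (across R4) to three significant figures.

Stage 2 presents R3+R4 = 74000 Ω as a load on stage 1's tap.
Stage 1's lower leg becomes R2‖(R3+R4) = 961.3 Ω, so V_mid = 15.4 × 961.3/2761 = 5.361 V.
Stage 2 is itself unloaded: V_out = V_mid × R4/(R3+R4) = 5.361 × 56000/74000 = 4.06 V.

V_out ≈ 4.06 V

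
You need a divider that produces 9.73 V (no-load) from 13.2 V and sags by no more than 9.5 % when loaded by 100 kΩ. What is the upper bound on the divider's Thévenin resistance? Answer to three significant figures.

R_th ≤ 10.5 kΩ

Loading drop = R_th/(R_th + R_L) ≤ 0.0950, so R_th ≤ R_L · ε/(1−ε) = 100 kΩ × 0.0950/0.9050 = 10.5 kΩ.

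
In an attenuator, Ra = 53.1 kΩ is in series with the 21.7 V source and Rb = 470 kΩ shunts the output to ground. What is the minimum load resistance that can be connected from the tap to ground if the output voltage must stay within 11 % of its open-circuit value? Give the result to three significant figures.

R_L(min) ≈ 386 kΩ

Output resistance R_th = Ra‖Rb = (53.1 × 470)/523.1 = 47.71 kΩ.
The fractional drop is R_th/(R_th + R_L); requiring this ≤ 0.110 gives R_L ≥ R_th(1/0.110 − 1) = 47.71 × 8.091 = 386 kΩ.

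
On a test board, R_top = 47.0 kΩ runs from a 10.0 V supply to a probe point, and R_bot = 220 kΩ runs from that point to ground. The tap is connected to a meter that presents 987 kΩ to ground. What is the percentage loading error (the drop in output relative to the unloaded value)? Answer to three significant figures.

3.78 %

The divider's output (Thévenin) resistance is R_top‖R_bot = 38.73 kΩ.
Fractional drop under load = R_th/(R_th + R_L) = 38.73 / (38.73 + 987) = 0.03776.
So the output falls by 3.78 %.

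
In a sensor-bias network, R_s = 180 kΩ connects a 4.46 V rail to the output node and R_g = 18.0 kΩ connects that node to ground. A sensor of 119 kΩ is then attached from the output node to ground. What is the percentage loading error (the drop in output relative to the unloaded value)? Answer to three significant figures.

The divider's output (Thévenin) resistance is R_s‖R_g = 16.36 kΩ.
Fractional drop under load = R_th/(R_th + R_L) = 16.36 / (16.36 + 119) = 0.1209.
So the output falls by 12.1 %.

12.1 %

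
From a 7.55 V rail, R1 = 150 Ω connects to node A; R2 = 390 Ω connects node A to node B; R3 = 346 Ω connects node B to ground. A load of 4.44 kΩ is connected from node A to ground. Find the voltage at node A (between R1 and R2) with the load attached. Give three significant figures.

Below node A the series string R2+R3 = 736.0 Ω sits in parallel with the 4440 Ω load: 631.3 Ω.
V_A = 7.55 × 631.3/(150 + 631.3) = 6.10 V.

V ≈ 6.10 V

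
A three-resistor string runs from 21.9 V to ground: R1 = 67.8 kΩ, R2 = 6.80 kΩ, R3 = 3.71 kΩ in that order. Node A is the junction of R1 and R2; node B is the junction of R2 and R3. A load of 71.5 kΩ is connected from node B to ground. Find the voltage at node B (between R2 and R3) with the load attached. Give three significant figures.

V ≈ 0.989 V

At node B, R3 is in parallel with the load: R3‖R_L = 3.527 kΩ.
Below node A the resistance is R2 + (R3‖R_L) = 10.33 kΩ, so V_A = 21.9 × 10.33/78.13 = 2.895 V.
Then V_B = V_A × (R3‖R_L)/(R2 + R3‖R_L) = 2.895 × 3.527/10.33 = 0.989 V.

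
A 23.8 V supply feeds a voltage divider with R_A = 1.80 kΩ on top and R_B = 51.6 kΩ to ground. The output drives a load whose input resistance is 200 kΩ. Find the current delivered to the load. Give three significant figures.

R_B‖R_L = 41.02 kΩ; V_out = 23.8 × 41.02/42.82 = 22.80 V.
I_L = V_out / R_L = 22.80 / 200 kΩ = 0.114 mA.

I_L ≈ 0.114 mA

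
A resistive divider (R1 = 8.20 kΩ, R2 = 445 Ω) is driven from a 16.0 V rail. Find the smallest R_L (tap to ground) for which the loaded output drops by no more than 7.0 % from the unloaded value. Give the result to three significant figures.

Output resistance R_th = R1‖R2 = (8200 × 445)/8645 = 422.1 Ω.
The fractional drop is R_th/(R_th + R_L); requiring this ≤ 0.0700 gives R_L ≥ R_th(1/0.0700 − 1) = 422.1 × 13.29 = 5.61 kΩ.

R_L(min) ≈ 5.61 kΩ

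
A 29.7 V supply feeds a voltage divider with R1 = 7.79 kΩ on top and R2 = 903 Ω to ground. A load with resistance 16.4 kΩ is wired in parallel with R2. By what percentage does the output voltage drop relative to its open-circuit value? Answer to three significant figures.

4.70 %

The divider's output (Thévenin) resistance is R1‖R2 = 809.2 Ω.
Fractional drop under load = R_th/(R_th + R_L) = 809.2 / (809.2 + 16400) = 0.04702.
So the output falls by 4.70 %.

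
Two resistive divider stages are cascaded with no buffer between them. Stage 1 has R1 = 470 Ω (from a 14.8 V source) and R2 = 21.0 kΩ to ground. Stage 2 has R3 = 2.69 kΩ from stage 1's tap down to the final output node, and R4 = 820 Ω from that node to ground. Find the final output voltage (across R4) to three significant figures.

Stage 2 presents R3+R4 = 3510 Ω as a load on stage 1's tap.
Stage 1's lower leg becomes R2‖(R3+R4) = 3007 Ω, so V_mid = 14.8 × 3007/3477 = 12.80 V.
Stage 2 is itself unloaded: V_out = V_mid × R4/(R3+R4) = 12.80 × 820/3510 = 2.99 V.

V_out ≈ 2.99 V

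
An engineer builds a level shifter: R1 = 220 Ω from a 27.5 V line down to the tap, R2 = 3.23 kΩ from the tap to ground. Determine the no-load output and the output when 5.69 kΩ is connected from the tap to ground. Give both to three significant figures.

Open-circuit: V = 27.5 × 3230/(220 + 3230) = 25.7 V.
With the load, R2 becomes R2‖R_L = 2060 Ω, so V = 27.5 × 2060/2280 = 24.8 V.

Unloaded: 25.7 V; loaded: 24.8 V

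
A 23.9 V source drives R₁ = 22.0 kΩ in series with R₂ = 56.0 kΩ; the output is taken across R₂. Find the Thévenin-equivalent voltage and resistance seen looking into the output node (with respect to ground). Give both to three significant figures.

V_th = 17.2 V, R_th = 15.8 kΩ

V_th is the open-circuit tap voltage: 23.9 × 56.0/(22.0 + 56.0) = 17.2 V.
With the supply zeroed, R₁ and R₂ appear in parallel from the tap: R_th = R₁‖R₂ = (22.0 × 56.0)/78.00 = 15.8 kΩ.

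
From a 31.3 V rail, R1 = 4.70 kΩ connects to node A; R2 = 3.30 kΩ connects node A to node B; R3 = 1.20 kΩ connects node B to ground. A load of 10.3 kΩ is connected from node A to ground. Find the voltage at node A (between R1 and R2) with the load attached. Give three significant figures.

V ≈ 12.5 V

Below node A the series string R2+R3 = 4.500 kΩ sits in parallel with the 10.3 kΩ load: 3.132 kΩ.
V_A = 31.3 × 3.132/(4.70 + 3.132) = 12.5 V.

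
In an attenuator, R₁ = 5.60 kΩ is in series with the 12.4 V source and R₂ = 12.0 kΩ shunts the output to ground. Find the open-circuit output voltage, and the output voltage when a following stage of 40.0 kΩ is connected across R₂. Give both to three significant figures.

Open-circuit: V = 12.4 × 12.0/(5.60 + 12.0) = 8.45 V.
With the load, R₂ becomes R₂‖R_L = 9.231 kΩ, so V = 12.4 × 9.231/14.83 = 7.72 V.

Unloaded: 8.45 V; loaded: 7.72 V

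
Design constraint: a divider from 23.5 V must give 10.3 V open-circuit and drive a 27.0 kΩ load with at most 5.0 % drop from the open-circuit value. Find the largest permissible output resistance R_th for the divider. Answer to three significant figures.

Loading drop = R_th/(R_th + R_L) ≤ 0.0500, so R_th ≤ R_L · ε/(1−ε) = 27.0 kΩ × 0.0500/0.9500 = 1.42 kΩ.

R_th ≤ 1.42 kΩ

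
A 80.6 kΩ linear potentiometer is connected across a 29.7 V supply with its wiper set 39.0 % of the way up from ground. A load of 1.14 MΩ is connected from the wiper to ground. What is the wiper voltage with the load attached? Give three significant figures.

V ≈ 11.4 V

The wiper splits the pot into (1−α)R = 49.17 kΩ above and αR = 31.43 kΩ below.
Lower section ‖ load = 30.59 kΩ.
V_wiper = 29.7 × 30.59/(49.17 + 30.59) = 11.4 V.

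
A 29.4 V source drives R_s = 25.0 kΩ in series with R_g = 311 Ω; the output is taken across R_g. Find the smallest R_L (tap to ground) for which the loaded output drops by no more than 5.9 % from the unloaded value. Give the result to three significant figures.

R_L(min) ≈ 4.90 kΩ

Output resistance R_th = R_s‖R_g = (25000 × 311)/25310 = 307.2 Ω.
The fractional drop is R_th/(R_th + R_L); requiring this ≤ 0.0590 gives R_L ≥ R_th(1/0.0590 − 1) = 307.2 × 15.95 = 4.90 kΩ.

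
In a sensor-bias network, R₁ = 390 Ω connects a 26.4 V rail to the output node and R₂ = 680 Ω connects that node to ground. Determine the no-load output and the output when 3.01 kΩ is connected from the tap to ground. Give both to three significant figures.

Unloaded: 16.8 V; loaded: 15.5 V

Open-circuit: V = 26.4 × 680/(390 + 680) = 16.8 V.
With the load, R₂ becomes R₂‖R_L = 554.7 Ω, so V = 26.4 × 554.7/944.7 = 15.5 V.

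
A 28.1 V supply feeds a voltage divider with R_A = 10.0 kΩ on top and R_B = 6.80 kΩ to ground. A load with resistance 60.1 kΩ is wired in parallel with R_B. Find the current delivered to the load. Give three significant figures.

I_L ≈ 0.177 mA

R_B‖R_L = 6.109 kΩ; V_out = 28.1 × 6.109/16.11 = 10.66 V.
I_L = V_out / R_L = 10.66 / 60.1 kΩ = 0.177 mA.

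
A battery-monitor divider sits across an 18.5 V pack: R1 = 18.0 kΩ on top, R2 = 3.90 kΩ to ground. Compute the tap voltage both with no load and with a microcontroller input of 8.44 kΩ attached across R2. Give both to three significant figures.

Unloaded: 3.29 V; loaded: 2.39 V

Open-circuit: V = 18.5 × 3.90/(18.0 + 3.90) = 3.29 V.
With the load, R2 becomes R2‖R_L = 2.667 kΩ, so V = 18.5 × 2.667/20.67 = 2.39 V.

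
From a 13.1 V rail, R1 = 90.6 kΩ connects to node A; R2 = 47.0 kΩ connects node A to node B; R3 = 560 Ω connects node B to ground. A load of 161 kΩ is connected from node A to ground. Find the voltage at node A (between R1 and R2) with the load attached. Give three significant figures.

Below node A the series string R2+R3 = 47560 Ω sits in parallel with the 161000 Ω load: 36710 Ω.
V_A = 13.1 × 36710/(90600 + 36710) = 3.78 V.

V ≈ 3.78 V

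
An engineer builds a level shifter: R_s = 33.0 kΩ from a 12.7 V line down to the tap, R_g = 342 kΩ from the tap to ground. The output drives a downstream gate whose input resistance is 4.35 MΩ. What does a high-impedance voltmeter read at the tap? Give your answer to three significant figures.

The load sits in parallel with R_g: R_g‖R_L = (342 × 4350) / (342 + 4350) = 317.1 kΩ.
V_out = 12.7 × 317.1 / (33.0 + 317.1) = 12.7 × 317.1/350.1 = 11.5 V.

V_out ≈ 11.5 V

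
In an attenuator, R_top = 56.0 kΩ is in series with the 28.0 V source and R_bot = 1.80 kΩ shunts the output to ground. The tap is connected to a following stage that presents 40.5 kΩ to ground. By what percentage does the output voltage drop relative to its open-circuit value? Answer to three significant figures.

4.13 %

The divider's output (Thévenin) resistance is R_top‖R_bot = 1.744 kΩ.
Fractional drop under load = R_th/(R_th + R_L) = 1.744 / (1.744 + 40.5) = 0.04128.
So the output falls by 4.13 %.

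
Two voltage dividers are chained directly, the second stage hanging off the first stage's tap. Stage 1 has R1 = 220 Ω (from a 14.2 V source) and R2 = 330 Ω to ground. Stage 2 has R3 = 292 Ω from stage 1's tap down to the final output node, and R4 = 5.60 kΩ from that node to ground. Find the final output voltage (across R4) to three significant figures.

Stage 2 presents R3+R4 = 5892 Ω as a load on stage 1's tap.
Stage 1's lower leg becomes R2‖(R3+R4) = 312.5 Ω, so V_mid = 14.2 × 312.5/532.5 = 8.333 V.
Stage 2 is itself unloaded: V_out = V_mid × R4/(R3+R4) = 8.333 × 5600/5892 = 7.92 V.

V_out ≈ 7.92 V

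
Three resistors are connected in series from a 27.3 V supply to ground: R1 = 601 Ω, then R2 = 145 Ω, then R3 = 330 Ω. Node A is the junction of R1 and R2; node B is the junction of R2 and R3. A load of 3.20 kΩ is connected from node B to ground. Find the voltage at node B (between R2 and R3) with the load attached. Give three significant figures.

At node B, R3 is in parallel with the load: R3‖R_L = 299.2 Ω.
Below node A the resistance is R2 + (R3‖R_L) = 444.2 Ω, so V_A = 27.3 × 444.2/1045 = 11.60 V.
Then V_B = V_A × (R3‖R_L)/(R2 + R3‖R_L) = 11.60 × 299.2/444.2 = 7.81 V.

V ≈ 7.81 V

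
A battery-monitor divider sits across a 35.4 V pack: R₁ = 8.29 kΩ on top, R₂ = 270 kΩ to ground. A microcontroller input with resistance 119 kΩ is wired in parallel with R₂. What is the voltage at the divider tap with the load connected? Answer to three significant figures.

The load sits in parallel with R₂: R₂‖R_L = (270 × 119) / (270 + 119) = 82.60 kΩ.
V_out = 35.4 × 82.60 / (8.29 + 82.60) = 35.4 × 82.60/90.89 = 32.2 V.

V_out ≈ 32.2 V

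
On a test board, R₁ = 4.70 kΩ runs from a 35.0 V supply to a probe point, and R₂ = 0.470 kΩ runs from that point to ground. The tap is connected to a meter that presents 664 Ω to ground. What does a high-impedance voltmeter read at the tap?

The load sits in parallel with R₂: R₂‖R_L = (470 × 664) / (470 + 664) = 275.2 Ω.
V_out = 35.0 × 275.2 / (4700 + 275.2) = 35.0 × 275.2/4975 = 1.94 V.
(Unloaded it would have been 3.18 V.)

V_out ≈ 1.94 V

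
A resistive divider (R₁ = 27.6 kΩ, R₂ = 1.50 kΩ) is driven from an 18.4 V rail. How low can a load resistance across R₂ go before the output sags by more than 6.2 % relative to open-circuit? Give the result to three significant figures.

Output resistance R_th = R₁‖R₂ = (27.6 × 1.50)/29.10 = 1.423 kΩ.
The fractional drop is R_th/(R_th + R_L); requiring this ≤ 0.0620 gives R_L ≥ R_th(1/0.0620 − 1) = 1.423 × 15.13 = 21.5 kΩ.

R_L(min) ≈ 21.5 kΩ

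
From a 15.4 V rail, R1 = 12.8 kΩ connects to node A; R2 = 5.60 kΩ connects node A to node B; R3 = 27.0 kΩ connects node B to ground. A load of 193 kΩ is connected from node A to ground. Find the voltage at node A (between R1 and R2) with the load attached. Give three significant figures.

Below node A the series string R2+R3 = 32.60 kΩ sits in parallel with the 193 kΩ load: 27.89 kΩ.
V_A = 15.4 × 27.89/(12.8 + 27.89) = 10.6 V.

V ≈ 10.6 V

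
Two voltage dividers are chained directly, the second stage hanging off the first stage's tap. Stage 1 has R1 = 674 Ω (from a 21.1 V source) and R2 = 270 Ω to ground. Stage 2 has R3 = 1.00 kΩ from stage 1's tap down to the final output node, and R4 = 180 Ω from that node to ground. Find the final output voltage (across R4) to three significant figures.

Stage 2 presents R3+R4 = 1180 Ω as a load on stage 1's tap.
Stage 1's lower leg becomes R2‖(R3+R4) = 219.7 Ω, so V_mid = 21.1 × 219.7/893.7 = 5.187 V.
Stage 2 is itself unloaded: V_out = V_mid × R4/(R3+R4) = 5.187 × 180/1180 = 0.791 V.

V_out ≈ 0.791 V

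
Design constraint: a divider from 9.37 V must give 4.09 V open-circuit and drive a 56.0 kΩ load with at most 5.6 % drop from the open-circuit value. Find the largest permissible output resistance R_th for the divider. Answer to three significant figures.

Loading drop = R_th/(R_th + R_L) ≤ 0.0560, so R_th ≤ R_L · ε/(1−ε) = 56.0 kΩ × 0.0560/0.9440 = 3.32 kΩ.
(Any R1, R2 with R2/(R1+R2) = 0.436 and R1‖R2 ≤ 3.32 kΩ will meet the spec.)

R_th ≤ 3.32 kΩ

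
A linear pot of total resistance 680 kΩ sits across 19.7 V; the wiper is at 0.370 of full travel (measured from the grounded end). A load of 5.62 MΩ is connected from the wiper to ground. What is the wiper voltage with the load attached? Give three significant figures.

The wiper splits the pot into (1−α)R = 428.4 kΩ above and αR = 251.6 kΩ below.
Lower section ‖ load = 240.8 kΩ.
V_wiper = 19.7 × 240.8/(428.4 + 240.8) = 7.09 V.

V ≈ 7.09 V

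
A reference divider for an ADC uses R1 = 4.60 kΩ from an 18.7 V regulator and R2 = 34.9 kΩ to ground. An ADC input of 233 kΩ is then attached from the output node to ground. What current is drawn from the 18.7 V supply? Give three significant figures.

I ≈ 0.535 mA

R2‖R_L = 30.35 kΩ, so the source sees R1 + R2‖R_L = 34.95 kΩ.
I = 18.7 V / 34.95 kΩ = 0.535 mA.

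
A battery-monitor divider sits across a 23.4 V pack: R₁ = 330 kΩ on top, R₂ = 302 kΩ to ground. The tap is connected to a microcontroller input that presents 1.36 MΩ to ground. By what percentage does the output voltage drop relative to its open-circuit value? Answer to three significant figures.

10.4 %

The divider's output (Thévenin) resistance is R₁‖R₂ = 157.7 kΩ.
Fractional drop under load = R_th/(R_th + R_L) = 157.7 / (157.7 + 1360) = 0.1039.
So the output falls by 10.4 %.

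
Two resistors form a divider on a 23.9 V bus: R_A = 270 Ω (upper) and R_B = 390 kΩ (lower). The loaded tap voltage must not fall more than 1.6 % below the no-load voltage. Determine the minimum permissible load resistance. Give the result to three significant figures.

R_L(min) ≈ 16.6 kΩ

Output resistance R_th = R_A‖R_B = (270 × 390000)/390300 = 269.8 Ω.
The fractional drop is R_th/(R_th + R_L); requiring this ≤ 0.0160 gives R_L ≥ R_th(1/0.0160 − 1) = 269.8 × 61.50 = 16.6 kΩ.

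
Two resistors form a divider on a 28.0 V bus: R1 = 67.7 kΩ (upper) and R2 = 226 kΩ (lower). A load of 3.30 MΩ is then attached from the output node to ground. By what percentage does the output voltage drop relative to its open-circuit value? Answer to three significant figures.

1.55 %

The divider's output (Thévenin) resistance is R1‖R2 = 52.09 kΩ.
Fractional drop under load = R_th/(R_th + R_L) = 52.09 / (52.09 + 3300) = 0.01554.
So the output falls by 1.55 %.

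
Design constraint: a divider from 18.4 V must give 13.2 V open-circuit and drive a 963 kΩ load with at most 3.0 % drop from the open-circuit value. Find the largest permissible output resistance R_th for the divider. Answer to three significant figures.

Loading drop = R_th/(R_th + R_L) ≤ 0.0300, so R_th ≤ R_L · ε/(1−ε) = 963 kΩ × 0.0300/0.9700 = 29.8 kΩ.

R_th ≤ 29.8 kΩ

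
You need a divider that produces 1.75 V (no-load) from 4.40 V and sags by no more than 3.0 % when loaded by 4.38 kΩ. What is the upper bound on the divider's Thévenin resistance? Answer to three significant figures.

Loading drop = R_th/(R_th + R_L) ≤ 0.0300, so R_th ≤ R_L · ε/(1−ε) = 4.38 kΩ × 0.0300/0.9700 = 135 Ω.

R_th ≤ 135 Ω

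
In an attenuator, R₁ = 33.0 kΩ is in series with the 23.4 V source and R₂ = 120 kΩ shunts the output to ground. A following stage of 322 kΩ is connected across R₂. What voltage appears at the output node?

V_out ≈ 17.0 V

The load sits in parallel with R₂: R₂‖R_L = (120 × 322) / (120 + 322) = 87.42 kΩ.
V_out = 23.4 × 87.42 / (33.0 + 87.42) = 23.4 × 87.42/120.4 = 17.0 V.
(Unloaded it would have been 18.4 V.)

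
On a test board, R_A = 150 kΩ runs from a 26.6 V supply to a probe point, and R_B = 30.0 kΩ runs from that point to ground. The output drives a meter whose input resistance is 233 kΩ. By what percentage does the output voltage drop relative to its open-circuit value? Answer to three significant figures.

9.69 %

The divider's output (Thévenin) resistance is R_A‖R_B = 25.00 kΩ.
Fractional drop under load = R_th/(R_th + R_L) = 25.00 / (25.00 + 233) = 0.09690.
So the output falls by 9.69 %.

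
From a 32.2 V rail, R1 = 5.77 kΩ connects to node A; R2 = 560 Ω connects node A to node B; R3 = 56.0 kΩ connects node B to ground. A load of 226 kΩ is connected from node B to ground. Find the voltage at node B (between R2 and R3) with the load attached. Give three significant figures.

At node B, R3 is in parallel with the load: R3‖R_L = 44880 Ω.
Below node A the resistance is R2 + (R3‖R_L) = 45440 Ω, so V_A = 32.2 × 45440/51210 = 28.57 V.
Then V_B = V_A × (R3‖R_L)/(R2 + R3‖R_L) = 28.57 × 44880/45440 = 28.2 V.

V ≈ 28.2 V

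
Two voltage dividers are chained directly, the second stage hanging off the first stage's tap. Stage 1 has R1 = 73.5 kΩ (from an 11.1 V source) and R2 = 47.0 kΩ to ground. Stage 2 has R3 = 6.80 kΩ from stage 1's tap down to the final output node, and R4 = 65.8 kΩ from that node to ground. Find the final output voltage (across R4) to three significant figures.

V_out ≈ 2.81 V

Stage 2 presents R3+R4 = 72.60 kΩ as a load on stage 1's tap.
Stage 1's lower leg becomes R2‖(R3+R4) = 28.53 kΩ, so V_mid = 11.1 × 28.53/102.0 = 3.104 V.
Stage 2 is itself unloaded: V_out = V_mid × R4/(R3+R4) = 3.104 × 65.8/72.60 = 2.81 V.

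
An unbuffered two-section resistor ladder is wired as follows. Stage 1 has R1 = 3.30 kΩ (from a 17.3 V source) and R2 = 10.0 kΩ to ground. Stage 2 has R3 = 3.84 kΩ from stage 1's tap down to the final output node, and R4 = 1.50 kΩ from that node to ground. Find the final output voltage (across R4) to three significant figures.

V_out ≈ 2.49 V

Stage 2 presents R3+R4 = 5.340 kΩ as a load on stage 1's tap.
Stage 1's lower leg becomes R2‖(R3+R4) = 3.481 kΩ, so V_mid = 17.3 × 3.481/6.781 = 8.881 V.
Stage 2 is itself unloaded: V_out = V_mid × R4/(R3+R4) = 8.881 × 1.50/5.340 = 2.49 V.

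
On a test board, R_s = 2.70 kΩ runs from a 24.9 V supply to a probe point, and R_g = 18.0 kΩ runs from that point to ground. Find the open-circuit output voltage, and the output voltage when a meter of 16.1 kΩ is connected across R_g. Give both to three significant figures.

Unloaded: 21.7 V; loaded: 18.9 V

Open-circuit: V = 24.9 × 18.0/(2.70 + 18.0) = 21.7 V.
With the load, R_g becomes R_g‖R_L = 8.499 kΩ, so V = 24.9 × 8.499/11.20 = 18.9 V.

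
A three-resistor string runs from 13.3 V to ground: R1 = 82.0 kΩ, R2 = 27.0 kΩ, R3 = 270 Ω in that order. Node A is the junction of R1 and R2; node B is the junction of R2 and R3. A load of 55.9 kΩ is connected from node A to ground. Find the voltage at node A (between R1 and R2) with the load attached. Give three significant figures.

Below node A the series string R2+R3 = 27270 Ω sits in parallel with the 55900 Ω load: 18330 Ω.
V_A = 13.3 × 18330/(82000 + 18330) = 2.43 V.

V ≈ 2.43 V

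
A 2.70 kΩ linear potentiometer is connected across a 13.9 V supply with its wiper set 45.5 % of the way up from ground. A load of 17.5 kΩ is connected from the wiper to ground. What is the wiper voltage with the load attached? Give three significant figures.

The wiper splits the pot into (1−α)R = 1.471 kΩ above and αR = 1.228 kΩ below.
Lower section ‖ load = 1.148 kΩ.
V_wiper = 13.9 × 1.148/(1.471 + 1.148) = 6.09 V.

V ≈ 6.09 V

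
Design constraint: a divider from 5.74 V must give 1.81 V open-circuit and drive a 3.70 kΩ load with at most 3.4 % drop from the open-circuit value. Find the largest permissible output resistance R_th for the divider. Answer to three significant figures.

R_th ≤ 130 Ω

Loading drop = R_th/(R_th + R_L) ≤ 0.0340, so R_th ≤ R_L · ε/(1−ε) = 3.70 kΩ × 0.0340/0.9660 = 130 Ω.
(Any R1, R2 with R2/(R1+R2) = 0.315 and R1‖R2 ≤ 130 Ω will meet the spec.)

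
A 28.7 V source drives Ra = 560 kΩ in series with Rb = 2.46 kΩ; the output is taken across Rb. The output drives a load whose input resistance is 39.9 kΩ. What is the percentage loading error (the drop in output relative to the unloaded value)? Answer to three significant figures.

The divider's output (Thévenin) resistance is Ra‖Rb = 2.449 kΩ.
Fractional drop under load = R_th/(R_th + R_L) = 2.449 / (2.449 + 39.9) = 0.05783.
So the output falls by 5.78 %.

5.78 %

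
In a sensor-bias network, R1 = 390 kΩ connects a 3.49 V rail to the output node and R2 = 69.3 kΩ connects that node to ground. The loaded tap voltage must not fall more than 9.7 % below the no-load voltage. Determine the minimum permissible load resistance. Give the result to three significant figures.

Output resistance R_th = R1‖R2 = (390 × 69.3)/459.3 = 58.84 kΩ.
The fractional drop is R_th/(R_th + R_L); requiring this ≤ 0.0970 gives R_L ≥ R_th(1/0.0970 − 1) = 58.84 × 9.309 = 548 kΩ.

R_L(min) ≈ 548 kΩ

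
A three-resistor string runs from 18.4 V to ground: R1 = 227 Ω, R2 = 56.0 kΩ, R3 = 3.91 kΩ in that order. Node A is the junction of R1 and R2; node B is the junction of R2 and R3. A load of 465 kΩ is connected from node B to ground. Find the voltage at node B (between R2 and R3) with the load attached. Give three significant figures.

At node B, R3 is in parallel with the load: R3‖R_L = 3877 Ω.
Below node A the resistance is R2 + (R3‖R_L) = 59880 Ω, so V_A = 18.4 × 59880/60100 = 18.33 V.
Then V_B = V_A × (R3‖R_L)/(R2 + R3‖R_L) = 18.33 × 3877/59880 = 1.19 V.

V ≈ 1.19 V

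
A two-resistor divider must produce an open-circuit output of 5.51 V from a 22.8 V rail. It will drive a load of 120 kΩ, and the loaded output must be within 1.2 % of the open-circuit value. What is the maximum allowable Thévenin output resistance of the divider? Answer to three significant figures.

R_th ≤ 1.46 kΩ

Loading drop = R_th/(R_th + R_L) ≤ 0.0120, so R_th ≤ R_L · ε/(1−ε) = 120 kΩ × 0.0120/0.9880 = 1.46 kΩ.
(Any R1, R2 with R2/(R1+R2) = 0.242 and R1‖R2 ≤ 1.46 kΩ will meet the spec.)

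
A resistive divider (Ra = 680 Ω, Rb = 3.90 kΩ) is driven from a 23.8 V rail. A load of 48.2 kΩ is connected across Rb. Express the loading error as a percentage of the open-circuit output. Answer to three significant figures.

1.19 %

The divider's output (Thévenin) resistance is Ra‖Rb = 579.0 Ω.
Fractional drop under load = R_th/(R_th + R_L) = 579.0 / (579.0 + 48200) = 0.01187.
So the output falls by 1.19 %.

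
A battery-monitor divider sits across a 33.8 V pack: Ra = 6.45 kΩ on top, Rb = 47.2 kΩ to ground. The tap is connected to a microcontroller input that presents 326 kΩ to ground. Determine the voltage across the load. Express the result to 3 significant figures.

The load sits in parallel with Rb: Rb‖R_L = (47.2 × 326) / (47.2 + 326) = 41.23 kΩ.
V_out = 33.8 × 41.23 / (6.45 + 41.23) = 33.8 × 41.23/47.68 = 29.2 V.

V_out ≈ 29.2 V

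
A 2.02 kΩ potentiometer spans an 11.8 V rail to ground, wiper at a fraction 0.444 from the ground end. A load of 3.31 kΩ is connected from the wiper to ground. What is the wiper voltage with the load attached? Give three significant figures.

The wiper splits the pot into (1−α)R = 1123 Ω above and αR = 896.9 Ω below.
Lower section ‖ load = 705.7 Ω.
V_wiper = 11.8 × 705.7/(1123 + 705.7) = 4.55 V.

V ≈ 4.55 V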